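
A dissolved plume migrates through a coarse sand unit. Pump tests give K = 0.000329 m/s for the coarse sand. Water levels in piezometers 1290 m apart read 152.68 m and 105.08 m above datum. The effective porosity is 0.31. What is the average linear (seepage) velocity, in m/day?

Convert K: 0.000329 m/s × 86400 = 28.43 m/day.
Hydraulic gradient i = (152.68 − 105.08) / 1290 = 47.6 / 1290 = 0.03690.
Darcy flux q = K · i = 28.43 × 0.03690 = 1.049 m/day.
Seepage velocity v = q / n_e = 1.049 / 0.31 = 3.383 m/day.

3.38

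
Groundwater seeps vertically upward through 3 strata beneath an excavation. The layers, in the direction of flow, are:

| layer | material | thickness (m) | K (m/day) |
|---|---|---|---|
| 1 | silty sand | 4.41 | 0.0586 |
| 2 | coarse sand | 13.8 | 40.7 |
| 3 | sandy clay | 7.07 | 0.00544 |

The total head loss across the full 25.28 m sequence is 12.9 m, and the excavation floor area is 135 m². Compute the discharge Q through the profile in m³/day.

1.27

Flow is perpendicular to layering, so the layers act in series and the equivalent K is the thickness-weighted harmonic mean.
Total thickness L = 4.41 + 13.8 + 7.07 = 25.28 m.
Σ(b_i/K_i) = 4.41/0.0586 + 13.8/40.7 + 7.07/0.00544 = 1375 d.
K_eq = L / Σ(b_i/K_i) = 25.28 / 1375 = 0.01838 m/day.
Q = K_eq · A · (Δh/L) = 0.01838 × 135 × (12.9/25.28) = 1.266 m³/day.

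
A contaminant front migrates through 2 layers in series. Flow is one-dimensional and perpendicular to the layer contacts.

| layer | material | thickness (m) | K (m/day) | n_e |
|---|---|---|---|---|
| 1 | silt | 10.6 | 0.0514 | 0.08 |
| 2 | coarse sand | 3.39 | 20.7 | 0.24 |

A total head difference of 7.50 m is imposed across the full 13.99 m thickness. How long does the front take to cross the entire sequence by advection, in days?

With flow normal to the layers, continuity requires the same specific discharge q through every layer.
Σ(b_i/K_i) = 10.6/0.0514 + 3.39/20.7 = 206.4 d.
q = Δh / Σ(b_i/K_i) = 7.50 / 206.4 = 0.03634 m/day.
In each layer the seepage velocity is v_i = q/n_i, so the layer transit time is t_i = b_i·n_i / q:
  layer 1 (silt): t_1 = 10.6 × 0.08 / 0.03634 = 23.34 d
  layer 2 (coarse sand): t_2 = 3.39 × 0.24 / 0.03634 = 22.39 d
Total t = Σ t_i = 45.72 days.

45.7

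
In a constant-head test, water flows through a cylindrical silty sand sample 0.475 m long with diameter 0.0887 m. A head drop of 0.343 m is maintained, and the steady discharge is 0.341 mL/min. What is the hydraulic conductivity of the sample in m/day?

Cross-sectional area A = π·(d/2)² = π × (0.0887/2)² = 0.006179 m².
Convert discharge: 0.341 mL/min = 5.683e-09 m³/s.
Darcy's law rearranged: K = Q·L / (A·Δh) = 5.683e-09 × 0.475 / (0.006179 × 0.343) = 1.274e-06 m/s = 0.1100 m/day.

0.110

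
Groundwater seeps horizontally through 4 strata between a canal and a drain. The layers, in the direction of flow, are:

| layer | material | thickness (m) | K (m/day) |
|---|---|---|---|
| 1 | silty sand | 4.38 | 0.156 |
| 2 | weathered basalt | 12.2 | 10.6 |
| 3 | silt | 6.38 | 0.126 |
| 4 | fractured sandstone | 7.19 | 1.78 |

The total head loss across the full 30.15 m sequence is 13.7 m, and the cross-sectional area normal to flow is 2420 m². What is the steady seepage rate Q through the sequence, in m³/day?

395

Flow is perpendicular to layering, so the layers act in series and the equivalent K is the thickness-weighted harmonic mean.
Total thickness L = 4.38 + 12.2 + 6.38 + 7.19 = 30.15 m.
Σ(b_i/K_i) = 4.38/0.156 + 12.2/10.6 + 6.38/0.126 + 7.19/1.78 = 83.90 d.
K_eq = L / Σ(b_i/K_i) = 30.15 / 83.90 = 0.3593 m/day.
Q = K_eq · A · (Δh/L) = 0.3593 × 2420 × (13.7/30.15) = 395.2 m³/day.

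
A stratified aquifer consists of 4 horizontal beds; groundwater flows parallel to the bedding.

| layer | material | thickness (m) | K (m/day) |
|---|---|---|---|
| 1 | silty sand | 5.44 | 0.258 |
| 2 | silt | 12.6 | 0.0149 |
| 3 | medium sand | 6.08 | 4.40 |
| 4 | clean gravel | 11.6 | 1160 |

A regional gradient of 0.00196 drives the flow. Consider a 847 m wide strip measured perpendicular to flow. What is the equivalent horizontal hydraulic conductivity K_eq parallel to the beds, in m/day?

378

Flow is parallel to layering, so each bed carries its own Darcy discharge and the transmissivities add.
Σ(K_i·b_i) = 0.258×5.44 + 0.0149×12.6 + 4.40×6.08 + 1160×11.6 = 13484 m²/day.
Total thickness b = 35.72 m, so K_eq = Σ(K_i·b_i)/b = 377.5 m/day.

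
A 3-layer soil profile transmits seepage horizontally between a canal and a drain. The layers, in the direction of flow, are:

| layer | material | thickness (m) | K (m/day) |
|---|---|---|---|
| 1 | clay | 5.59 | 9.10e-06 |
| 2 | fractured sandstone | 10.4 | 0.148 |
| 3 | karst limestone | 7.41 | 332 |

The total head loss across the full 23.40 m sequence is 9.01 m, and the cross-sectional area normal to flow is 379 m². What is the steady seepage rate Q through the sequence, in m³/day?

0.00556

Flow is perpendicular to layering, so the layers act in series and the equivalent K is the thickness-weighted harmonic mean.
Total thickness L = 5.59 + 10.4 + 7.41 = 23.40 m.
Σ(b_i/K_i) = 5.59/9.10e-06 + 10.4/0.148 + 7.41/332 = 6.144e+05 d.
K_eq = L / Σ(b_i/K_i) = 23.40 / 6.144e+05 = 3.809e-05 m/day.
Q = K_eq · A · (Δh/L) = 3.809e-05 × 379 × (9.01/23.40) = 0.005558 m³/day.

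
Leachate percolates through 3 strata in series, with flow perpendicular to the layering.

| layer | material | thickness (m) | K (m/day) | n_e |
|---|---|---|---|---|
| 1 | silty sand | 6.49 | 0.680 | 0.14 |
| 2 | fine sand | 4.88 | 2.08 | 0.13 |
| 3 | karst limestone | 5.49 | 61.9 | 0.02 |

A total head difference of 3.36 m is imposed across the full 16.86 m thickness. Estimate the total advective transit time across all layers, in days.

With flow normal to the layers, continuity requires the same specific discharge q through every layer.
Σ(b_i/K_i) = 6.49/0.680 + 4.88/2.08 + 5.49/61.9 = 11.98 d.
q = Δh / Σ(b_i/K_i) = 3.36 / 11.98 = 0.2805 m/day.
In each layer the seepage velocity is v_i = q/n_i, so the layer transit time is t_i = b_i·n_i / q:
  layer 1 (silty sand): t_1 = 6.49 × 0.14 / 0.2805 = 3.239 d
  layer 2 (fine sand): t_2 = 4.88 × 0.13 / 0.2805 = 2.262 d
  layer 3 (karst limestone): t_3 = 5.49 × 0.02 / 0.2805 = 0.3915 d
Total t = Σ t_i = 5.893 days.

5.89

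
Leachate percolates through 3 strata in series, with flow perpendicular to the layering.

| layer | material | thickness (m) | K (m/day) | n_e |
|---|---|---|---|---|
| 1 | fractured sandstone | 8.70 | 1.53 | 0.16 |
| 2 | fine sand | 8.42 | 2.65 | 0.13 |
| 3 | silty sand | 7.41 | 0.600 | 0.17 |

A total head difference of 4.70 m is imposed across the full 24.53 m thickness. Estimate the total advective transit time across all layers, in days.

16.9

With flow normal to the layers, continuity requires the same specific discharge q through every layer.
Σ(b_i/K_i) = 8.70/1.53 + 8.42/2.65 + 7.41/0.600 = 21.21 d.
q = Δh / Σ(b_i/K_i) = 4.70 / 21.21 = 0.2216 m/day.
In each layer the seepage velocity is v_i = q/n_i, so the layer transit time is t_i = b_i·n_i / q:
  layer 1 (fractured sandstone): t_1 = 8.70 × 0.16 / 0.2216 = 6.283 d
  layer 2 (fine sand): t_2 = 8.42 × 0.13 / 0.2216 = 4.941 d
  layer 3 (silty sand): t_3 = 7.41 × 0.17 / 0.2216 = 5.686 d
Total t = Σ t_i = 16.91 days.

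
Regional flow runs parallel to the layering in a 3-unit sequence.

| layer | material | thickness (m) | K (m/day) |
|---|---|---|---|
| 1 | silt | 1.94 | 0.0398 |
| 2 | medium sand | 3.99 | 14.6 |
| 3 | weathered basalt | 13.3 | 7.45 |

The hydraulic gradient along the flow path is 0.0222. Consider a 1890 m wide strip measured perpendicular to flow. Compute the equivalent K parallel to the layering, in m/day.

Flow is parallel to layering, so each bed carries its own Darcy discharge and the transmissivities add.
Σ(K_i·b_i) = 0.0398×1.94 + 14.6×3.99 + 7.45×13.3 = 157.4 m²/day.
Total thickness b = 19.23 m, so K_eq = Σ(K_i·b_i)/b = 8.186 m/day.

8.19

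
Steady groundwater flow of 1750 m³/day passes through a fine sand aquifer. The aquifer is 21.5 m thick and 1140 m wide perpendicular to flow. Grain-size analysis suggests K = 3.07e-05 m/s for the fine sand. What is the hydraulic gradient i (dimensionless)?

Convert K: 3.07e-05 m/s × 86400 = 2.652 m/day.
Cross-sectional area A = 1140 × 21.5 = 24510 m².
From Q = K·A·i, i = Q / (K·A) = 1750 / (2.652 × 24510) = 0.02692.

0.0269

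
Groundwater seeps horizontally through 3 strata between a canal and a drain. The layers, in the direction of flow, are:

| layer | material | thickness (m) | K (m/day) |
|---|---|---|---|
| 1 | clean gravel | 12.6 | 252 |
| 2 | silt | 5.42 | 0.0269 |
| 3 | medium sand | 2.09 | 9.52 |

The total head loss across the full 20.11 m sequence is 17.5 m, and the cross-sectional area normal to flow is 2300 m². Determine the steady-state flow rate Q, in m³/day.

199

Flow is perpendicular to layering, so the layers act in series and the equivalent K is the thickness-weighted harmonic mean.
Total thickness L = 12.6 + 5.42 + 2.09 = 20.11 m.
Σ(b_i/K_i) = 12.6/252 + 5.42/0.0269 + 2.09/9.52 = 201.8 d.
K_eq = L / Σ(b_i/K_i) = 20.11 / 201.8 = 0.09967 m/day.
Q = K_eq · A · (Δh/L) = 0.09967 × 2300 × (17.5/20.11) = 199.5 m³/day.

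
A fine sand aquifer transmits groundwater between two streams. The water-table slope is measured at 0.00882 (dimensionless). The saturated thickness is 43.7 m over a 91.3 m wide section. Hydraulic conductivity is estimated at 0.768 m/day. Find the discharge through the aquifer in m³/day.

Cross-sectional area A = 91.3 × 43.7 = 3990 m².
Hydraulic gradient i = 0.00882.
Darcy's law: Q = K · A · i = 0.7680 × 3990 × 0.008820 = 27.03 m³/day.

27.0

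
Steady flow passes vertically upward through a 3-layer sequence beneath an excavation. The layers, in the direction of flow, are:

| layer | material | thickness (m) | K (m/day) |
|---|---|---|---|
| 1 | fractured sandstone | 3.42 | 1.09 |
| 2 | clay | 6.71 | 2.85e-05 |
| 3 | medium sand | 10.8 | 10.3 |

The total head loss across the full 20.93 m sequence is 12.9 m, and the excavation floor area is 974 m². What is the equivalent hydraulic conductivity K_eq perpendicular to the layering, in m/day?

Flow is perpendicular to layering, so the layers act in series and the equivalent K is the thickness-weighted harmonic mean.
Total thickness L = 3.42 + 6.71 + 10.8 = 20.93 m.
Σ(b_i/K_i) = 3.42/1.09 + 6.71/2.85e-05 + 10.8/10.3 = 2.354e+05 d.
K_eq = L / Σ(b_i/K_i) = 20.93 / 2.354e+05 = 8.890e-05 m/day.

8.89e-05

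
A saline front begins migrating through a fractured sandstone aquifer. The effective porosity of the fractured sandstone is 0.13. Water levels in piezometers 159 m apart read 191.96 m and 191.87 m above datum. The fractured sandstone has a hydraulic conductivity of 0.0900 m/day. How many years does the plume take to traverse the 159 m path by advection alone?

Hydraulic gradient i = (191.96 − 191.87) / 159 = 0.09 / 159 = 0.0005660.
Darcy flux q = K · i = 0.09000 × 0.0005660 = 5.094e-05 m/day.
Seepage velocity v = q / n_e = 5.094e-05 / 0.13 = 0.0003919 m/day.
Travel time t = L / v = 159 / 0.0003919 = 4.057e+05 days = 1111 years.

1110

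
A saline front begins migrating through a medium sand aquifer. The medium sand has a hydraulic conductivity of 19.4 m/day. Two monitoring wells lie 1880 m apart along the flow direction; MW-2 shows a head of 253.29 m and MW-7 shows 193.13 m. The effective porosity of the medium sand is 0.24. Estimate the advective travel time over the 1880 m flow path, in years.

1.99

Hydraulic gradient i = (253.29 − 193.13) / 1880 = 60.16 / 1880 = 0.03200.
Darcy flux q = K · i = 19.40 × 0.03200 = 0.6208 m/day.
Seepage velocity v = q / n_e = 0.6208 / 0.24 = 2.587 m/day.
Travel time t = L / v = 1880 / 2.587 = 726.8 days = 1.990 years.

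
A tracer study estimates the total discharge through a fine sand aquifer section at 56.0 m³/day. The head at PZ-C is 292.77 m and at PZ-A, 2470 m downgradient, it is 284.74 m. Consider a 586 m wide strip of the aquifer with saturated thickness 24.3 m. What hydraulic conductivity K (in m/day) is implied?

Cross-sectional area A = 586 × 24.3 = 14240 m².
Hydraulic gradient i = (292.77 − 284.74) / 2470 = 8.03 / 2470 = 0.003251.
From Q = K·A·i, K = Q / (A·i) = 56.0 / (14240 × 0.003251) = 1.210 m/day.

1.21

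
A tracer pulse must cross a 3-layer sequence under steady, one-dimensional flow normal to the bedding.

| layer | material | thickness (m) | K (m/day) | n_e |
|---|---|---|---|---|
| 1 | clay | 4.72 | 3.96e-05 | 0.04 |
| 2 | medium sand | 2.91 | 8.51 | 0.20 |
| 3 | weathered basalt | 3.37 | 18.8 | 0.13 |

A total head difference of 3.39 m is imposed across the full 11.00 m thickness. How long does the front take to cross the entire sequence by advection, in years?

116

With flow normal to the layers, continuity requires the same specific discharge q through every layer.
Σ(b_i/K_i) = 4.72/3.96e-05 + 2.91/8.51 + 3.37/18.8 = 1.192e+05 d.
q = Δh / Σ(b_i/K_i) = 3.39 / 1.192e+05 = 2.844e-05 m/day.
In each layer the seepage velocity is v_i = q/n_i, so the layer transit time is t_i = b_i·n_i / q:
  layer 1 (clay): t_1 = 4.72 × 0.04 / 2.844e-05 = 6638 d
  layer 2 (medium sand): t_2 = 2.91 × 0.20 / 2.844e-05 = 20463 d
  layer 3 (weathered basalt): t_3 = 3.37 × 0.13 / 2.844e-05 = 15404 d
Total t = Σ t_i = 42505 days = 116.4 years.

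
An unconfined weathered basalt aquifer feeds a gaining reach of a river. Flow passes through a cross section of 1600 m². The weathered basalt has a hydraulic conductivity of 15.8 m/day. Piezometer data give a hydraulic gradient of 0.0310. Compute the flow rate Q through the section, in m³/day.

Hydraulic gradient i = 0.0310.
Darcy's law: Q = K · A · i = 15.80 × 1600 × 0.03100 = 783.7 m³/day.

784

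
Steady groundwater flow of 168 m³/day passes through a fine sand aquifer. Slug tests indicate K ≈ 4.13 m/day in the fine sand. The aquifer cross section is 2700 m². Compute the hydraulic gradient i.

0.0151

From Q = K·A·i, i = Q / (K·A) = 168 / (4.130 × 2700) = 0.01507.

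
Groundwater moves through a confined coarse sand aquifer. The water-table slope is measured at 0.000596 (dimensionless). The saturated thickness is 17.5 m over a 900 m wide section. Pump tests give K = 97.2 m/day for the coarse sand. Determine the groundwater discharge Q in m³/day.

Cross-sectional area A = 900 × 17.5 = 15750 m².
Hydraulic gradient i = 0.000596.
Darcy's law: Q = K · A · i = 97.20 × 15750 × 0.0005960 = 912.4 m³/day.

912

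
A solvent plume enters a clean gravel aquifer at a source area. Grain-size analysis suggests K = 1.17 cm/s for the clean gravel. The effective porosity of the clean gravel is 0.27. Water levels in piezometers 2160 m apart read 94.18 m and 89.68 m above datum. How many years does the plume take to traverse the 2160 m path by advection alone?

0.758

Convert K: 1.17 cm/s × 864 = 1011 m/day.
Hydraulic gradient i = (94.18 − 89.68) / 2160 = 4.5 / 2160 = 0.002083.
Darcy flux q = K · i = 1011 × 0.002083 = 2.106 m/day.
Seepage velocity v = q / n_e = 2.106 / 0.27 = 7.800 m/day.
Travel time t = L / v = 2160 / 7.800 = 276.9 days = 0.7582 years.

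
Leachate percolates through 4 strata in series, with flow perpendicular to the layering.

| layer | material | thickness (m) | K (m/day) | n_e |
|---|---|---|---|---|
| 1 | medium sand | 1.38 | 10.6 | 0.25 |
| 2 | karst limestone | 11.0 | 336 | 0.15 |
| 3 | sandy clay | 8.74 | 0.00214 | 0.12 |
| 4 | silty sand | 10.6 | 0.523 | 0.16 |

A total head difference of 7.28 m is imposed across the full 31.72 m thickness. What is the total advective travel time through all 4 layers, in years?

With flow normal to the layers, continuity requires the same specific discharge q through every layer.
Σ(b_i/K_i) = 1.38/10.6 + 11.0/336 + 8.74/0.00214 + 10.6/0.523 = 4105 d.
q = Δh / Σ(b_i/K_i) = 7.28 / 4105 = 0.001774 m/day.
In each layer the seepage velocity is v_i = q/n_i, so the layer transit time is t_i = b_i·n_i / q:
  layer 1 (medium sand): t_1 = 1.38 × 0.25 / 0.001774 = 194.5 d
  layer 2 (karst limestone): t_2 = 11.0 × 0.15 / 0.001774 = 930.3 d
  layer 3 (sandy clay): t_3 = 8.74 × 0.12 / 0.001774 = 591.3 d
  layer 4 (silty sand): t_4 = 10.6 × 0.16 / 0.001774 = 956.2 d
Total t = Σ t_i = 2672 days = 7.316 years.

7.32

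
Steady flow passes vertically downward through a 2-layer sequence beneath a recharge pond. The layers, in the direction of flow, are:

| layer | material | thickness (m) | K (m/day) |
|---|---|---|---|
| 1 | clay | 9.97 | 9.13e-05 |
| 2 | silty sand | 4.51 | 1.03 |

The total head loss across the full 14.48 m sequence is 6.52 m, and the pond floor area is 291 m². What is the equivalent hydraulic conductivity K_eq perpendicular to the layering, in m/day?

Flow is perpendicular to layering, so the layers act in series and the equivalent K is the thickness-weighted harmonic mean.
Total thickness L = 9.97 + 4.51 = 14.48 m.
Σ(b_i/K_i) = 9.97/9.13e-05 + 4.51/1.03 = 1.092e+05 d.
K_eq = L / Σ(b_i/K_i) = 14.48 / 1.092e+05 = 0.0001326 m/day.

0.000133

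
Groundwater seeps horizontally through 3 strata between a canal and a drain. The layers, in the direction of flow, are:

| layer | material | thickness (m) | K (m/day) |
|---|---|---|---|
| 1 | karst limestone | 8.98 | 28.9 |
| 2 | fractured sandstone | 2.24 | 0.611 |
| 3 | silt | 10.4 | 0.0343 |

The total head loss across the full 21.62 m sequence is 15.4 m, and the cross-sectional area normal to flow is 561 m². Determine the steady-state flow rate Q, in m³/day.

28.1

Flow is perpendicular to layering, so the layers act in series and the equivalent K is the thickness-weighted harmonic mean.
Total thickness L = 8.98 + 2.24 + 10.4 = 21.62 m.
Σ(b_i/K_i) = 8.98/28.9 + 2.24/0.611 + 10.4/0.0343 = 307.2 d.
K_eq = L / Σ(b_i/K_i) = 21.62 / 307.2 = 0.07038 m/day.
Q = K_eq · A · (Δh/L) = 0.07038 × 561 × (15.4/21.62) = 28.12 m³/day.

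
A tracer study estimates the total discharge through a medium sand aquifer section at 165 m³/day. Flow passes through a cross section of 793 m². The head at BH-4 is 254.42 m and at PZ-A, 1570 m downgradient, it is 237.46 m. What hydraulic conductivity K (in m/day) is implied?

19.3

Hydraulic gradient i = (254.42 − 237.46) / 1570 = 16.96 / 1570 = 0.01080.
From Q = K·A·i, K = Q / (A·i) = 165 / (793.0 × 0.01080) = 19.26 m/day.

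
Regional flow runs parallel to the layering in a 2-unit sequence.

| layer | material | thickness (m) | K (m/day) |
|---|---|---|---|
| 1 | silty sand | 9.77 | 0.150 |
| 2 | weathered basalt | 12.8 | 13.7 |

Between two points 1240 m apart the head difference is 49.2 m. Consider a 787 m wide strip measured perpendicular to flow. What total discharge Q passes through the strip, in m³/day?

5520

Flow is parallel to layering, so each bed carries its own Darcy discharge and the transmissivities add.
Σ(K_i·b_i) = 0.150×9.77 + 13.7×12.8 = 176.8 m²/day.
Hydraulic gradient i = Δh / L = 49.2 / 1240 = 0.03968.
Q = Σ(K_i·b_i) · W · i = 176.8 × 787 × 0.03968 = 5522 m³/day.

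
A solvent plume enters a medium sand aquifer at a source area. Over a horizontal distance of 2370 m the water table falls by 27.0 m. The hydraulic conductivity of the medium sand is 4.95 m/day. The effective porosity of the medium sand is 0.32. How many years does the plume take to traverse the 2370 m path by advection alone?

36.8

Hydraulic gradient i = Δh / L = 27.0 / 2370 = 0.01139.
Darcy flux q = K · i = 4.950 × 0.01139 = 0.05639 m/day.
Seepage velocity v = q / n_e = 0.05639 / 0.32 = 0.1762 m/day.
Travel time t = L / v = 2370 / 0.1762 = 13449 days = 36.82 years.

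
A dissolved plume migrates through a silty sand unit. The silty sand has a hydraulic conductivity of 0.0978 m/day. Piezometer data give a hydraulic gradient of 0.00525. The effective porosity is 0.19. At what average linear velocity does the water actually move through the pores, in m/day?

Hydraulic gradient i = 0.00525.
Darcy flux q = K · i = 0.09780 × 0.005250 = 0.0005135 m/day.
Seepage velocity v = q / n_e = 0.0005135 / 0.19 = 0.002702 m/day.

0.00270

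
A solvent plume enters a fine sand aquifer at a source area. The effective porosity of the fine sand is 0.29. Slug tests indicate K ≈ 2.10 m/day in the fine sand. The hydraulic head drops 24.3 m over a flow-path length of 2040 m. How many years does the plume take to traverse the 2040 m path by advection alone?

Hydraulic gradient i = Δh / L = 24.3 / 2040 = 0.01191.
Darcy flux q = K · i = 2.100 × 0.01191 = 0.02501 m/day.
Seepage velocity v = q / n_e = 0.02501 / 0.29 = 0.08626 m/day.
Travel time t = L / v = 2040 / 0.08626 = 23650 days = 64.75 years.

64.8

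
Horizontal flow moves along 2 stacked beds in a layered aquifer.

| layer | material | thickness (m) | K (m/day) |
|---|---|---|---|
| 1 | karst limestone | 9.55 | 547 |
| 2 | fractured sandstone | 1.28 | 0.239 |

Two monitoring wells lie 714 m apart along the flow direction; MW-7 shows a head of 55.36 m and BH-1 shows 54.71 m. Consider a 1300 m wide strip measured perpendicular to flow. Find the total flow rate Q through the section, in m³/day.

6180

Flow is parallel to layering, so each bed carries its own Darcy discharge and the transmissivities add.
Σ(K_i·b_i) = 547×9.55 + 0.239×1.28 = 5224 m²/day.
Hydraulic gradient i = (55.36 − 54.71) / 714 = 0.65 / 714 = 0.0009104.
Q = Σ(K_i·b_i) · W · i = 5224 × 1300 × 0.0009104 = 6183 m³/day.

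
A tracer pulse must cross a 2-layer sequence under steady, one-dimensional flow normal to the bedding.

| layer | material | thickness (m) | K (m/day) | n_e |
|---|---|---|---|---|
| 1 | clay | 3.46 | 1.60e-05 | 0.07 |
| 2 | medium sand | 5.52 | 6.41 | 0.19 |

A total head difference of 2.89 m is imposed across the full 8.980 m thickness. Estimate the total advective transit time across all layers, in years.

With flow normal to the layers, continuity requires the same specific discharge q through every layer.
Σ(b_i/K_i) = 3.46/1.60e-05 + 5.52/6.41 = 2.163e+05 d.
q = Δh / Σ(b_i/K_i) = 2.89 / 2.163e+05 = 1.336e-05 m/day.
In each layer the seepage velocity is v_i = q/n_i, so the layer transit time is t_i = b_i·n_i / q:
  layer 1 (clay): t_1 = 3.46 × 0.07 / 1.336e-05 = 18123 d
  layer 2 (medium sand): t_2 = 5.52 × 0.19 / 1.336e-05 = 78479 d
Total t = Σ t_i = 96602 days = 264.5 years.

264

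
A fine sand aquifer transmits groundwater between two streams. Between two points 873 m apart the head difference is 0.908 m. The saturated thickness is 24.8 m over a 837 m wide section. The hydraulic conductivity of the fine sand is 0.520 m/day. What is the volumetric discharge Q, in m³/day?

Cross-sectional area A = 837 × 24.8 = 20758 m².
Hydraulic gradient i = Δh / L = 0.908 / 873 = 0.001040.
Darcy's law: Q = K · A · i = 0.5200 × 20758 × 0.001040 = 11.23 m³/day.

11.2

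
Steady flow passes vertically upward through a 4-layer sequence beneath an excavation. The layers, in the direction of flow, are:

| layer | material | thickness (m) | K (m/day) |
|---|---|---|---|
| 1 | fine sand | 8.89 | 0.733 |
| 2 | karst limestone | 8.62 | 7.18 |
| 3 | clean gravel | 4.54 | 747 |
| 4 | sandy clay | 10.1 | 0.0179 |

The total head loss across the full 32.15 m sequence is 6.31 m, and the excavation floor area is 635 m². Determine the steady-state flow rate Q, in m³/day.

Flow is perpendicular to layering, so the layers act in series and the equivalent K is the thickness-weighted harmonic mean.
Total thickness L = 8.89 + 8.62 + 4.54 + 10.1 = 32.15 m.
Σ(b_i/K_i) = 8.89/0.733 + 8.62/7.18 + 4.54/747 + 10.1/0.0179 = 577.6 d.
K_eq = L / Σ(b_i/K_i) = 32.15 / 577.6 = 0.05566 m/day.
Q = K_eq · A · (Δh/L) = 0.05566 × 635 × (6.31/32.15) = 6.937 m³/day.

6.94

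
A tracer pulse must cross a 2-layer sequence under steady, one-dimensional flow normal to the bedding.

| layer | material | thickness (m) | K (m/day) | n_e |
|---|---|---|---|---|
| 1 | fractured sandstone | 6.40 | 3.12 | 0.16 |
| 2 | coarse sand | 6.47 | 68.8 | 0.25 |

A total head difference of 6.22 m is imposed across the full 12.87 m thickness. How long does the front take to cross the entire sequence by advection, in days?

With flow normal to the layers, continuity requires the same specific discharge q through every layer.
Σ(b_i/K_i) = 6.40/3.12 + 6.47/68.8 = 2.145 d.
q = Δh / Σ(b_i/K_i) = 6.22 / 2.145 = 2.899 m/day.
In each layer the seepage velocity is v_i = q/n_i, so the layer transit time is t_i = b_i·n_i / q:
  layer 1 (fractured sandstone): t_1 = 6.40 × 0.16 / 2.899 = 0.3532 d
  layer 2 (coarse sand): t_2 = 6.47 × 0.25 / 2.899 = 0.5579 d
Total t = Σ t_i = 0.9111 days.

0.911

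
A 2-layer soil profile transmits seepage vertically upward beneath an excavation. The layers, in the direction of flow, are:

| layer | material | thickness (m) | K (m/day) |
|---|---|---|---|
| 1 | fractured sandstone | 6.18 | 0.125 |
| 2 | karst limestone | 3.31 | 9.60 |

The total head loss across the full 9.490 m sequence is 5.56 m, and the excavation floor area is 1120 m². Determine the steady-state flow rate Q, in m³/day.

Flow is perpendicular to layering, so the layers act in series and the equivalent K is the thickness-weighted harmonic mean.
Total thickness L = 6.18 + 3.31 = 9.490 m.
Σ(b_i/K_i) = 6.18/0.125 + 3.31/9.60 = 49.78 d.
K_eq = L / Σ(b_i/K_i) = 9.490 / 49.78 = 0.1906 m/day.
Q = K_eq · A · (Δh/L) = 0.1906 × 1120 × (5.56/9.490) = 125.1 m³/day.

125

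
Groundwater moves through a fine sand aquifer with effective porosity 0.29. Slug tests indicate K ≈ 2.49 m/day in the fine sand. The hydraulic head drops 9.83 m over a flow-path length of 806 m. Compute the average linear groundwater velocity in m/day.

0.105

Hydraulic gradient i = Δh / L = 9.83 / 806 = 0.01220.
Darcy flux q = K · i = 2.490 × 0.01220 = 0.03037 m/day.
Seepage velocity v = q / n_e = 0.03037 / 0.29 = 0.1047 m/day.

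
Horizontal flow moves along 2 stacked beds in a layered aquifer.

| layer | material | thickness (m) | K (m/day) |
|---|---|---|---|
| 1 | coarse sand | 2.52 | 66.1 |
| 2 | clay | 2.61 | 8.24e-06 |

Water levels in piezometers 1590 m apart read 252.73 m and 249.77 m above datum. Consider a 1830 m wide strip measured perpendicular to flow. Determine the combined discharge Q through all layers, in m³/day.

567

Flow is parallel to layering, so each bed carries its own Darcy discharge and the transmissivities add.
Σ(K_i·b_i) = 66.1×2.52 + 8.24e-06×2.61 = 166.6 m²/day.
Hydraulic gradient i = (252.73 − 249.77) / 1590 = 2.96 / 1590 = 0.001862.
Q = Σ(K_i·b_i) · W · i = 166.6 × 1830 × 0.001862 = 567.5 m³/day.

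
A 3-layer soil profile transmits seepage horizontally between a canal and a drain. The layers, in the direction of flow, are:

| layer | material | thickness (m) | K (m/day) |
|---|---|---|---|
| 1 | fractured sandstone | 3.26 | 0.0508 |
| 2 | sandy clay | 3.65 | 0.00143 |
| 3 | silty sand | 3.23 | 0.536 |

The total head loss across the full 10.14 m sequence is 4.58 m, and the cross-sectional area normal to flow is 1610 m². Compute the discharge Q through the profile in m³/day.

Flow is perpendicular to layering, so the layers act in series and the equivalent K is the thickness-weighted harmonic mean.
Total thickness L = 3.26 + 3.65 + 3.23 = 10.14 m.
Σ(b_i/K_i) = 3.26/0.0508 + 3.65/0.00143 + 3.23/0.536 = 2623 d.
K_eq = L / Σ(b_i/K_i) = 10.14 / 2623 = 0.003866 m/day.
Q = K_eq · A · (Δh/L) = 0.003866 × 1610 × (4.58/10.14) = 2.812 m³/day.

2.81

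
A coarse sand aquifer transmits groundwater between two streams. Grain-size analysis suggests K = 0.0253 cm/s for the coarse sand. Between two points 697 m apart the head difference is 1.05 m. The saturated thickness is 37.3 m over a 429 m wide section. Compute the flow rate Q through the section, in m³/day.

527

Convert K: 0.0253 cm/s × 864 = 21.86 m/day.
Cross-sectional area A = 429 × 37.3 = 16002 m².
Hydraulic gradient i = Δh / L = 1.05 / 697 = 0.001506.
Darcy's law: Q = K · A · i = 21.86 × 16002 × 0.001506 = 526.9 m³/day.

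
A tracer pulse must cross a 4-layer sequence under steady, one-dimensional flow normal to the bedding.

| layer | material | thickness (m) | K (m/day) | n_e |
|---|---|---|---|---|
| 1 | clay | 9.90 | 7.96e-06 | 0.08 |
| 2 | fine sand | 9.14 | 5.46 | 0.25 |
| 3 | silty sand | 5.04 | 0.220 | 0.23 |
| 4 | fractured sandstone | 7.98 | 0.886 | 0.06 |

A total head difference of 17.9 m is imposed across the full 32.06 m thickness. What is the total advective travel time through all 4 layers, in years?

897

With flow normal to the layers, continuity requires the same specific discharge q through every layer.
Σ(b_i/K_i) = 9.90/7.96e-06 + 9.14/5.46 + 5.04/0.220 + 7.98/0.886 = 1.244e+06 d.
q = Δh / Σ(b_i/K_i) = 17.9 / 1.244e+06 = 1.439e-05 m/day.
In each layer the seepage velocity is v_i = q/n_i, so the layer transit time is t_i = b_i·n_i / q:
  layer 1 (clay): t_1 = 9.90 × 0.08 / 1.439e-05 = 55031 d
  layer 2 (fine sand): t_2 = 9.14 × 0.25 / 1.439e-05 = 1.588e+05 d
  layer 3 (silty sand): t_3 = 5.04 × 0.23 / 1.439e-05 = 80545 d
  layer 4 (fractured sandstone): t_4 = 7.98 × 0.06 / 1.439e-05 = 33269 d
Total t = Σ t_i = 3.276e+05 days = 897.0 years.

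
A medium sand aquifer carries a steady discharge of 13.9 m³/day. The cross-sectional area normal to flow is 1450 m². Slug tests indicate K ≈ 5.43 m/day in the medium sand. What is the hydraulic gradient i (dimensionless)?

From Q = K·A·i, i = Q / (K·A) = 13.9 / (5.430 × 1450) = 0.001765.

0.00177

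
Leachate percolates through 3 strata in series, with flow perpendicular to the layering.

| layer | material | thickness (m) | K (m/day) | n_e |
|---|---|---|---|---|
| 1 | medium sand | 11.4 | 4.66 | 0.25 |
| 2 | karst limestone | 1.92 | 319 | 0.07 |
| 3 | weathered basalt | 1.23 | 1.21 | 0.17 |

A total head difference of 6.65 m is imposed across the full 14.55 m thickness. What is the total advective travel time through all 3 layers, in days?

1.67

With flow normal to the layers, continuity requires the same specific discharge q through every layer.
Σ(b_i/K_i) = 11.4/4.66 + 1.92/319 + 1.23/1.21 = 3.469 d.
q = Δh / Σ(b_i/K_i) = 6.65 / 3.469 = 1.917 m/day.
In each layer the seepage velocity is v_i = q/n_i, so the layer transit time is t_i = b_i·n_i / q:
  layer 1 (medium sand): t_1 = 11.4 × 0.25 / 1.917 = 1.487 d
  layer 2 (karst limestone): t_2 = 1.92 × 0.07 / 1.917 = 0.07011 d
  layer 3 (weathered basalt): t_3 = 1.23 × 0.17 / 1.917 = 0.1091 d
Total t = Σ t_i = 1.666 days.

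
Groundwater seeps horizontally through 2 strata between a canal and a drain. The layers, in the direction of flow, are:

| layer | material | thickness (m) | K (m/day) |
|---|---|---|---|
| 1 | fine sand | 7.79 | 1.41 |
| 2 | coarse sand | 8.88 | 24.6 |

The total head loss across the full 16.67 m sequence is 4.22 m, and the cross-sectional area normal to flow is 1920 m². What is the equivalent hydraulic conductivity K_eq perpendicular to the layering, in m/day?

2.83

Flow is perpendicular to layering, so the layers act in series and the equivalent K is the thickness-weighted harmonic mean.
Total thickness L = 7.79 + 8.88 = 16.67 m.
Σ(b_i/K_i) = 7.79/1.41 + 8.88/24.6 = 5.886 d.
K_eq = L / Σ(b_i/K_i) = 16.67 / 5.886 = 2.832 m/day.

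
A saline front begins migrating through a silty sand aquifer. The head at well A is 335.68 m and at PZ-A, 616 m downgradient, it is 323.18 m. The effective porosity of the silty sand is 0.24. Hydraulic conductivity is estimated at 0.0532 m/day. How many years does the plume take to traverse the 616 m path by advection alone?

375

Hydraulic gradient i = (335.68 − 323.18) / 616 = 12.5 / 616 = 0.02029.
Darcy flux q = K · i = 0.05320 × 0.02029 = 0.001080 m/day.
Seepage velocity v = q / n_e = 0.001080 / 0.24 = 0.004498 m/day.
Travel time t = L / v = 616 / 0.004498 = 1.369e+05 days = 374.9 years.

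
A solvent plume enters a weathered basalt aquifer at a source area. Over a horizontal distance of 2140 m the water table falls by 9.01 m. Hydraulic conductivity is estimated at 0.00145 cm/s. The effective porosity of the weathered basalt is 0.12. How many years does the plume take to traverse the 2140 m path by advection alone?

Convert K: 0.00145 cm/s × 864 = 1.253 m/day.
Hydraulic gradient i = Δh / L = 9.01 / 2140 = 0.004210.
Darcy flux q = K · i = 1.253 × 0.004210 = 0.005275 m/day.
Seepage velocity v = q / n_e = 0.005275 / 0.12 = 0.04396 m/day.
Travel time t = L / v = 2140 / 0.04396 = 48686 days = 133.3 years.

133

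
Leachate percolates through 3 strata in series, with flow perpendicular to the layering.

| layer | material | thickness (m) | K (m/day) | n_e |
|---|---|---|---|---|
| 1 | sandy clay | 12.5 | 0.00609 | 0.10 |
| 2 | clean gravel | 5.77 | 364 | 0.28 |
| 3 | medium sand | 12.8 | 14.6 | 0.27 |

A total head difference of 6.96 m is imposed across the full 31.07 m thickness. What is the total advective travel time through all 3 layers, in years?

5.11

With flow normal to the layers, continuity requires the same specific discharge q through every layer.
Σ(b_i/K_i) = 12.5/0.00609 + 5.77/364 + 12.8/14.6 = 2053 d.
q = Δh / Σ(b_i/K_i) = 6.96 / 2053 = 0.003389 m/day.
In each layer the seepage velocity is v_i = q/n_i, so the layer transit time is t_i = b_i·n_i / q:
  layer 1 (sandy clay): t_1 = 12.5 × 0.10 / 0.003389 = 368.8 d
  layer 2 (clean gravel): t_2 = 5.77 × 0.28 / 0.003389 = 476.7 d
  layer 3 (medium sand): t_3 = 12.8 × 0.27 / 0.003389 = 1020 d
Total t = Σ t_i = 1865 days = 5.106 years.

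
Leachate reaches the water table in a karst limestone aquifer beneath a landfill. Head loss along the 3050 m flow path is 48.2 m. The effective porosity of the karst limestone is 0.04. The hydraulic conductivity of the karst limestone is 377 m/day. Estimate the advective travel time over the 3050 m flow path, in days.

20.5

Hydraulic gradient i = Δh / L = 48.2 / 3050 = 0.01580.
Darcy flux q = K · i = 377.0 × 0.01580 = 5.958 m/day.
Seepage velocity v = q / n_e = 5.958 / 0.04 = 148.9 m/day.
Travel time t = L / v = 3050 / 148.9 = 20.48 days.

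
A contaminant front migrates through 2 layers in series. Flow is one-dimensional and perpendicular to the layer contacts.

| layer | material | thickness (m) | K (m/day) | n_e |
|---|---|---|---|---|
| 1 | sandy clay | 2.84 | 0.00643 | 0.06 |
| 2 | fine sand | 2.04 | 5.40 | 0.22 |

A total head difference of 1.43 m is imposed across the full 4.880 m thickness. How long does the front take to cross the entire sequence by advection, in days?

With flow normal to the layers, continuity requires the same specific discharge q through every layer.
Σ(b_i/K_i) = 2.84/0.00643 + 2.04/5.40 = 442.1 d.
q = Δh / Σ(b_i/K_i) = 1.43 / 442.1 = 0.003235 m/day.
In each layer the seepage velocity is v_i = q/n_i, so the layer transit time is t_i = b_i·n_i / q:
  layer 1 (sandy clay): t_1 = 2.84 × 0.06 / 0.003235 = 52.68 d
  layer 2 (fine sand): t_2 = 2.04 × 0.22 / 0.003235 = 138.7 d
Total t = Σ t_i = 191.4 days.

191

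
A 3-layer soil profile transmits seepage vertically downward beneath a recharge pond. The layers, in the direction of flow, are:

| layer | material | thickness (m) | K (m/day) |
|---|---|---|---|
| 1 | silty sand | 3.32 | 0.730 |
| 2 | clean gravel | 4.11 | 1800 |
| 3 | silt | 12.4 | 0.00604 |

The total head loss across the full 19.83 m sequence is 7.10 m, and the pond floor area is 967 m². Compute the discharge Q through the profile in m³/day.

Flow is perpendicular to layering, so the layers act in series and the equivalent K is the thickness-weighted harmonic mean.
Total thickness L = 3.32 + 4.11 + 12.4 = 19.83 m.
Σ(b_i/K_i) = 3.32/0.730 + 4.11/1800 + 12.4/0.00604 = 2058 d.
K_eq = L / Σ(b_i/K_i) = 19.83 / 2058 = 0.009638 m/day.
Q = K_eq · A · (Δh/L) = 0.009638 × 967 × (7.10/19.83) = 3.337 m³/day.

3.34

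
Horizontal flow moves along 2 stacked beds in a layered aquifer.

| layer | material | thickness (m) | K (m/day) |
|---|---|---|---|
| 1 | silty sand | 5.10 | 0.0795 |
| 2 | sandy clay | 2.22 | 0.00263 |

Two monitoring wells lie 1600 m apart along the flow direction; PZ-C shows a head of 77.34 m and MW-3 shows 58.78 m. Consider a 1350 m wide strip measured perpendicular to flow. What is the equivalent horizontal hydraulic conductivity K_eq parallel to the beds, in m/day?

Flow is parallel to layering, so each bed carries its own Darcy discharge and the transmissivities add.
Σ(K_i·b_i) = 0.0795×5.10 + 0.00263×2.22 = 0.4113 m²/day.
Total thickness b = 7.320 m, so K_eq = Σ(K_i·b_i)/b = 0.05619 m/day.

0.0562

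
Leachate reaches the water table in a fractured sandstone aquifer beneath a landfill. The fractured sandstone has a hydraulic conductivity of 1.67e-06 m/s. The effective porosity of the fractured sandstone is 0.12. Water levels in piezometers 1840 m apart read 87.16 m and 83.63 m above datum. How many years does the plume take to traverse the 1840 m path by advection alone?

Convert K: 1.67e-06 m/s × 86400 = 0.1443 m/day.
Hydraulic gradient i = (87.16 − 83.63) / 1840 = 3.53 / 1840 = 0.001918.
Darcy flux q = K · i = 0.1443 × 0.001918 = 0.0002768 m/day.
Seepage velocity v = q / n_e = 0.0002768 / 0.12 = 0.002307 m/day.
Travel time t = L / v = 1840 / 0.002307 = 7.976e+05 days = 2184 years.

2180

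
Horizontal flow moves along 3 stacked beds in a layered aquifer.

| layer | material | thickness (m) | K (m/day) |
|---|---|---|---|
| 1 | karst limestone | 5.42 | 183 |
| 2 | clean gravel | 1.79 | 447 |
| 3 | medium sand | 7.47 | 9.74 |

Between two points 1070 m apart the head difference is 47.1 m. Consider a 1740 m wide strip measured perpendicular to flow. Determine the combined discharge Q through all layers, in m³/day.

Flow is parallel to layering, so each bed carries its own Darcy discharge and the transmissivities add.
Σ(K_i·b_i) = 183×5.42 + 447×1.79 + 9.74×7.47 = 1865 m²/day.
Hydraulic gradient i = Δh / L = 47.1 / 1070 = 0.04402.
Q = Σ(K_i·b_i) · W · i = 1865 × 1740 × 0.04402 = 1.428e+05 m³/day.

143000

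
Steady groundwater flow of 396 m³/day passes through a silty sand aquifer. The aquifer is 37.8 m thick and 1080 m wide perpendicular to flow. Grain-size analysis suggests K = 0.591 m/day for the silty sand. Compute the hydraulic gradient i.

0.0164

Cross-sectional area A = 1080 × 37.8 = 40824 m².
From Q = K·A·i, i = Q / (K·A) = 396 / (0.5910 × 40824) = 0.01641.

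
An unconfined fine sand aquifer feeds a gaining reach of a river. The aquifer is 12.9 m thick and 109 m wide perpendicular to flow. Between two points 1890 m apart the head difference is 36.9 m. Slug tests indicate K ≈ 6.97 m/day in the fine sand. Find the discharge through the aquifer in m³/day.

191

Cross-sectional area A = 109 × 12.9 = 1406 m².
Hydraulic gradient i = Δh / L = 36.9 / 1890 = 0.01952.
Darcy's law: Q = K · A · i = 6.970 × 1406 × 0.01952 = 191.3 m³/day.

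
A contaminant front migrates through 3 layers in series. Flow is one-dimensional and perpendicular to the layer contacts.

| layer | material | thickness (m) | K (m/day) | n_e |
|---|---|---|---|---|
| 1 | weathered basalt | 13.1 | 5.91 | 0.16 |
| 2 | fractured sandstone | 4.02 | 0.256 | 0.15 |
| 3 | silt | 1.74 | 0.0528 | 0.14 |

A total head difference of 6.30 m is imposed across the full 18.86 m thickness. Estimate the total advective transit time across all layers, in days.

23.8

With flow normal to the layers, continuity requires the same specific discharge q through every layer.
Σ(b_i/K_i) = 13.1/5.91 + 4.02/0.256 + 1.74/0.0528 = 50.87 d.
q = Δh / Σ(b_i/K_i) = 6.30 / 50.87 = 0.1238 m/day.
In each layer the seepage velocity is v_i = q/n_i, so the layer transit time is t_i = b_i·n_i / q:
  layer 1 (weathered basalt): t_1 = 13.1 × 0.16 / 0.1238 = 16.93 d
  layer 2 (fractured sandstone): t_2 = 4.02 × 0.15 / 0.1238 = 4.869 d
  layer 3 (silt): t_3 = 1.74 × 0.14 / 0.1238 = 1.967 d
Total t = Σ t_i = 23.76 days.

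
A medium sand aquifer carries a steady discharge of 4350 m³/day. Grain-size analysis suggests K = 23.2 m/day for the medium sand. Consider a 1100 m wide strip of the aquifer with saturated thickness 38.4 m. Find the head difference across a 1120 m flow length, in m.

Cross-sectional area A = 1100 × 38.4 = 42240 m².
From Q = K·A·i, i = Q / (K·A) = 4350 / (23.20 × 42240) = 0.004439.
Head loss Δh = i · L = 0.004439 × 1120 = 4.972 m.

4.97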